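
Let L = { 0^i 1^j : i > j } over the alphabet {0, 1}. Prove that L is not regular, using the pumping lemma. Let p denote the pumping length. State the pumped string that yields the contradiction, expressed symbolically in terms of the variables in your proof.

Suppose for contradiction that L is regular, and let p be the pumping length.
Choose w = 0^{p+1} 1^p ∈ L, with |w| = 2p+1 ≥ p.
By the pumping lemma, w = xyz with |xy| ≤ p and y is nonempty.
The first p characters of w are 0's, so xy (and hence y) consists only of 0's. Write y = 0^k, 1 ≤ k ≤ p.
Consider xy^0z = xz = 0^{p+1-k} 1^p. Since k ≥ 1, the 0-count p+1-k is at most p, so i > j fails; thus xz ∉ L.
Contradiction. Therefore L is not regular.

0^{p+1-k} 1^p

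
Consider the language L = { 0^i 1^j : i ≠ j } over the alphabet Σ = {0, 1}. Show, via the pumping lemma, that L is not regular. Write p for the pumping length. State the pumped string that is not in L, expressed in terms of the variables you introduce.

0^{p+p!} 1^{p+p!}

Suppose for contradiction that L is regular, and let p be the pumping length.
Choose w = 0^p 1^{p+p!}. Since p ≠ p+p!, w ∈ L; and |w| ≥ p.
Write w = xyz as guaranteed by the lemma, with |xy| ≤ p and y is nonempty.
The first p characters of w are 0's, so xy (and hence y) consists only of 0's. Write y = 0^k, 1 ≤ k ≤ p.
Since 1 ≤ k ≤ p, k divides p!; set t = 1 + p!/k. Then xy^t z has p + (p!/k)·k = p + p! copies of 0. Now the 0-count equals the 1-count, so i ≠ j fails. So xy^t z = 0^{p+p!} 1^{p+p!} ∉ L.
This contradicts the pumping lemma, so L is not regular.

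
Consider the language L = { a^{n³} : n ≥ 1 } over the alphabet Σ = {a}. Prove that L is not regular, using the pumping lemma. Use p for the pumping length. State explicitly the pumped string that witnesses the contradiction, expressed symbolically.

Suppose for contradiction that L is regular, and let p be the pumping length.
Take w = a^{p³} ∈ L with |w| = p³ ≥ p.
Write w = xyz as guaranteed by the lemma, with |xy| ≤ p and |y| > 0.
Then y = a^k for some k with 1 ≤ k ≤ p.
Pump with i = 2: xy^2z = a^{p³+k}. Since 1 ≤ k ≤ p, p³ < p³+k ≤ p³+p < p³+3p²+3p+1 = (p+1)³, so p³+k is not a perfect cube. So xy^2z ∉ L.
This contradicts the pumping lemma, so L is not regular.

a^{p³+k}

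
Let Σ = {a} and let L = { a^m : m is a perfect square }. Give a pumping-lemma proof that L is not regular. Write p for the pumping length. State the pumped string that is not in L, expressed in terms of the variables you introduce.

Suppose for contradiction that L is regular, and let p be the pumping length.
Take w = a^{p²} ∈ L with |w| = p² ≥ p.
By the pumping lemma, w = xyz with |xy| ≤ p and |y| ≥ 1.
Then y = a^k for some k with 1 ≤ k ≤ p.
Pump with i = 2: xy^2z = a^{p²+k}. Since 1 ≤ k ≤ p, p² < p²+k ≤ p²+p < (p+1)², so p²+k lies strictly between consecutive squares and is not a perfect square. So xy^2z ∉ L.
Contradiction. Therefore L is not regular.

a^{p²+k}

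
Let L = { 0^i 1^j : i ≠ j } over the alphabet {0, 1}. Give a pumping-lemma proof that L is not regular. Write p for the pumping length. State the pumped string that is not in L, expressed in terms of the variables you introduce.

0^{p+p!} 1^{p+p!}

Toward a contradiction, assume L is regular with pumping length p.
Choose w = 0^p 1^{p+p!}. Since p ≠ p+p!, w ∈ L; and |w| ≥ p.
Write w = xyz as guaranteed by the lemma, with |xy| ≤ p and |y| > 0.
Because |xy| ≤ p and w begins with p copies of 0, we have y = 0^k with 1 ≤ k ≤ p.
Since 1 ≤ k ≤ p, k divides p!; set t = 1 + p!/k. Then xy^t z has p + (p!/k)·k = p + p! copies of 0. Now the 0-count equals the 1-count, so i ≠ j fails. So xy^t z = 0^{p+p!} 1^{p+p!} ∉ L.
Contradiction. Therefore L is not regular.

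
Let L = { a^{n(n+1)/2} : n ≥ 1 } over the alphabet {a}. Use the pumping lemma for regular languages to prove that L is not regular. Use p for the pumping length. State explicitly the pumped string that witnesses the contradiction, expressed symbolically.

Assume L is regular. Let p be the pumping length given by the pumping lemma.
Take w = a^{p(p+1)/2} ∈ L with |w| = p(p+1)/2 ≥ p.
Write w = xyz as guaranteed by the lemma, with |xy| ≤ p and |y| > 0.
Then y = a^k for some k with 1 ≤ k ≤ p.
Pump with i = 2: xy^2z = a^{p(p+1)/2+k}. Since 1 ≤ k ≤ p, p(p+1)/2 < p(p+1)/2+k ≤ p(p+1)/2+p < (p+1)(p+2)/2, so p(p+1)/2+k is strictly between consecutive triangular numbers. So xy^2z ∉ L.
This contradicts the pumping lemma, so L is not regular.

a^{p(p+1)/2+k}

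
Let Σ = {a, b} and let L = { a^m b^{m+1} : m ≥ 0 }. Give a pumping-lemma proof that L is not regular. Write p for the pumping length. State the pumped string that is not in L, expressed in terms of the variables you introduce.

a^{p+k} b^{p+1}

Toward a contradiction, assume L is regular with pumping length p.
Take w = a^p b^{p+1}. Then w ∈ L and |w| = 2p+1 ≥ p.
Write w = xyz as guaranteed by the lemma, with |xy| ≤ p and y is nonempty.
Since the first p symbols of w are all a's and |xy| ≤ p, y lies entirely in the leading a-block: y = a^k for some k with 1 ≤ k ≤ p.
Pump with i = 2: xy^2z = a^{p+k} b^{p+1}. For this to lie in L we would need p+1 = (p+k)+1, which forces k = 0. But k ≥ 1, so xy^2z ∉ L.
This contradicts the pumping lemma, so L is not regular.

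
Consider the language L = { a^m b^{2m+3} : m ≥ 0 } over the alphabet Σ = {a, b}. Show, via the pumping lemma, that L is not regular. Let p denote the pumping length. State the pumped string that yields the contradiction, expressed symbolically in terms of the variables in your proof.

Assume L is regular. Let p be the pumping length given by the pumping lemma.
Choose w = a^p b^{2p+3}, which is in L with |w| = 3p+3 ≥ p.
Write w = xyz as guaranteed by the lemma, with |xy| ≤ p and y is nonempty.
The first p characters of w are a's, so xy (and hence y) consists only of a's. Write y = a^k, 1 ≤ k ≤ p.
Pump with i = 2: xy^2z = a^{p+k} b^{2p+3}. For this to lie in L we would need 2p+3 = 2(p+k)+3, which forces k = 0. But k ≥ 1, so xy^2z ∉ L.
Contradiction. Therefore L is not regular.

a^{p+k} b^{2p+3}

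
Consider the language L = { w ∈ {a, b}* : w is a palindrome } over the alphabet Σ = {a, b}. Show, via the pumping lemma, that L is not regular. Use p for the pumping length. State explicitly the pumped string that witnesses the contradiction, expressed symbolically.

a^{p+k} b a^p

Toward a contradiction, assume L is regular with pumping length p.
Take w = a^p b a^p, a palindrome of length 2p+1 ≥ p.
Write w = xyz as guaranteed by the lemma, with |xy| ≤ p and |y| > 0.
Since the first p symbols of w are all a's and |xy| ≤ p, y lies entirely in the leading a-block: y = a^k for some k with 1 ≤ k ≤ p.
Pump with i = 2: xy^2z = a^{p+k} b a^p. Its reverse is a^p b a^{p+k}, which differs from xy^2z since k ≥ 1. So xy^2z is not a palindrome and xy^2z ∉ L.
Contradiction. Therefore L is not regular.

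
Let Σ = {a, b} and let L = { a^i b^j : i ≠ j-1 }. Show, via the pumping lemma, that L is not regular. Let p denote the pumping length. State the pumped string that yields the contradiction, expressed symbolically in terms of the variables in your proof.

Toward a contradiction, assume L is regular with pumping length p.
Choose w = a^p b^{p+p!+1}. Since p ≠ (p+p!+1)-1 = p+p!, w ∈ L; and |w| ≥ p.
Write w = xyz as guaranteed by the lemma, with |xy| ≤ p and y is nonempty.
Because |xy| ≤ p and w begins with p copies of a, we have y = a^k with 1 ≤ k ≤ p.
Since 1 ≤ k ≤ p, k divides p!; set t = 1 + p!/k. Then xy^t z has p + (p!/k)·k = p + p! copies of a. Now the a-count is p+p! and (b-count)-1 = (p+p!+1)-1 = p+p!, so i ≠ j-1 fails. So xy^t z = a^{p+p!} b^{p+p!+1} ∉ L.
Contradiction. Therefore L is not regular.

a^{p+p!} b^{p+p!+1}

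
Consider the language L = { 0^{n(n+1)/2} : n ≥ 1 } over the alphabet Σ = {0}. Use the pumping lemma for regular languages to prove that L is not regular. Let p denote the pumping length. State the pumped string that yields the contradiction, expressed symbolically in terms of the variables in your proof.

0^{p(p+1)/2+k}

Toward a contradiction, assume L is regular with pumping length p.
Take w = 0^{p(p+1)/2} ∈ L with |w| = p(p+1)/2 ≥ p.
Write w = xyz as guaranteed by the lemma, with |xy| ≤ p and |y| > 0.
Then y = 0^k for some k with 1 ≤ k ≤ p.
Pump with i = 2: xy^2z = 0^{p(p+1)/2+k}. Since 1 ≤ k ≤ p, p(p+1)/2 < p(p+1)/2+k ≤ p(p+1)/2+p < (p+1)(p+2)/2, so p(p+1)/2+k is strictly between consecutive triangular numbers. So xy^2z ∉ L.
This contradicts the pumping lemma, so L is not regular.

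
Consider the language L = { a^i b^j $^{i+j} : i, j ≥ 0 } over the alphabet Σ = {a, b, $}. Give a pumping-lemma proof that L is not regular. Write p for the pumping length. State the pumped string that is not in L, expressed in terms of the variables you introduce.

Suppose for contradiction that L is regular, and let p be the pumping length.
Take w = a^p b^p $^{2p} ∈ L (with i=j=p, i+j=2p), |w| = 4p ≥ p.
The pumping lemma gives a decomposition w = xyz where |xy| ≤ p and |y| ≥ 1.
Because |xy| ≤ p and w begins with p copies of a, we have y = a^k with 1 ≤ k ≤ p.
Consider xy^2z = a^{p+k} b^p $^{2p}. Now the a- and b-counts sum to 2p+k, but the $-count is 2p ≠ 2p+k. So xy^2z ∉ L.
Contradiction. Therefore L is not regular.

a^{p+k} b^p $^{2p}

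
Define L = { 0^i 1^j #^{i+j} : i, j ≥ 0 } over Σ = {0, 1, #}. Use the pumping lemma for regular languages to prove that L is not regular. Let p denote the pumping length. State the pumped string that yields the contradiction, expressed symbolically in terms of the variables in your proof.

0^{p+k} 1^p #^{2p}

Assume L is regular. Let p be the pumping length given by the pumping lemma.
Take w = 0^p 1^p #^{2p} ∈ L (with i=j=p, i+j=2p), |w| = 4p ≥ p.
By the pumping lemma, w = xyz with |xy| ≤ p and |y| > 0.
Because |xy| ≤ p and w begins with p copies of 0, we have y = 0^k with 1 ≤ k ≤ p.
Consider xy^2z = 0^{p+k} 1^p #^{2p}. Now the 0- and 1-counts sum to 2p+k, but the #-count is 2p ≠ 2p+k. So xy^2z ∉ L.
Contradiction. Therefore L is not regular.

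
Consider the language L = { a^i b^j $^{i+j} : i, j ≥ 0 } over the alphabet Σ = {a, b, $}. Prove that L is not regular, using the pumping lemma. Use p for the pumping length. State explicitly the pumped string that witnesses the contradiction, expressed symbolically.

Assume L is regular; let p be its pumping constant.
Take w = a^p b^p $^{2p} ∈ L (with i=j=p, i+j=2p), |w| = 4p ≥ p.
The pumping lemma gives a decomposition w = xyz where |xy| ≤ p and |y| > 0.
Since the first p symbols of w are all a's and |xy| ≤ p, y lies entirely in the leading a-block: y = a^k for some k with 1 ≤ k ≤ p.
Consider xy^2z = a^{p+k} b^p $^{2p}. Now the a- and b-counts sum to 2p+k, but the $-count is 2p ≠ 2p+k. So xy^2z ∉ L.
This contradicts the pumping lemma, so L is not regular.

a^{p+k} b^p $^{2p}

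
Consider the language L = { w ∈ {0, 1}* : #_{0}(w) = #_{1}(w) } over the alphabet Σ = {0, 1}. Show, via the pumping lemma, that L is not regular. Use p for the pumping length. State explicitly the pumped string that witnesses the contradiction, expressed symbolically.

0^{p+k} 1^p

Assume L is regular. Let p be the pumping length given by the pumping lemma.
Choose w = 0^p 1^p ∈ L with |w| = 2p ≥ p.
By the pumping lemma, w = xyz with |xy| ≤ p and y is nonempty.
The first p characters of w are 0's, so xy (and hence y) consists only of 0's. Write y = 0^k, 1 ≤ k ≤ p.
Pump with i = 2: xy^2z = 0^{p+k} 1^p has p+k occurrences of 0 but only p of 1. Since k ≥ 1 the counts differ, so xy^2z ∉ L.
This contradicts the pumping lemma, so L is not regular.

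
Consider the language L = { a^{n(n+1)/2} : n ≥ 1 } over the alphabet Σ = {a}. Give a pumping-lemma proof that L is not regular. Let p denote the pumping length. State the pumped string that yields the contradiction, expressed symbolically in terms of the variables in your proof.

Suppose for contradiction that L is regular, and let p be the pumping length.
Take w = a^{p(p+1)/2} ∈ L with |w| = p(p+1)/2 ≥ p.
Write w = xyz as guaranteed by the lemma, with |xy| ≤ p and y is nonempty.
Then y = a^k for some k with 1 ≤ k ≤ p.
Pump with i = 2: xy^2z = a^{p(p+1)/2+k}. Since 1 ≤ k ≤ p, p(p+1)/2 < p(p+1)/2+k ≤ p(p+1)/2+p < (p+1)(p+2)/2, so p(p+1)/2+k is strictly between consecutive triangular numbers. So xy^2z ∉ L.
Contradiction. Therefore L is not regular.

a^{p(p+1)/2+k}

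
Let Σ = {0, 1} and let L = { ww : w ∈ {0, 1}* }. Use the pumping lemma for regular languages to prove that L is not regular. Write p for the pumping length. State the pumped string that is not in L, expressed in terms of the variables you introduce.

0^{p+k} 1^p 0^p 1^p

Assume L is regular; let p be its pumping constant.
Take w = 0^p 1^p 0^p 1^p = uu where u = 0^p1^p; then w ∈ L and |w| = 4p ≥ p.
By the pumping lemma, w = xyz with |xy| ≤ p and y is nonempty.
Because |xy| ≤ p and w begins with p copies of 0, we have y = 0^k with 1 ≤ k ≤ p.
Pump with i = 2: xy^2z = 0^{p+k} 1^p 0^p 1^p, of length 4p+k. Suppose this equals vv. The string starts with 0 and ends with 1, so v does too; thus the boundary between the two copies of v is a 1→0 transition. There is exactly one such transition, at position 2p+k, so |v| = 2p+k and |vv| = 4p+2k ≠ 4p+k since k ≥ 1. So xy^2z ∉ L.
This contradicts the pumping lemma, so L is not regular.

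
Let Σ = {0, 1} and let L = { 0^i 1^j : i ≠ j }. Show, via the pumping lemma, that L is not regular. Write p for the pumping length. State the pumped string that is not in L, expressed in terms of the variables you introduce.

Assume L is regular. Let p be the pumping length given by the pumping lemma.
Choose w = 0^p 1^{p+p!}. Since p ≠ p+p!, w ∈ L; and |w| ≥ p.
Write w = xyz as guaranteed by the lemma, with |xy| ≤ p and |y| ≥ 1.
Since the first p symbols of w are all 0's and |xy| ≤ p, y lies entirely in the leading 0-block: y = 0^k for some k with 1 ≤ k ≤ p.
Since 1 ≤ k ≤ p, k divides p!; set t = 1 + p!/k. Then xy^t z has p + (p!/k)·k = p + p! copies of 0. Now the 0-count equals the 1-count, so i ≠ j fails. So xy^t z = 0^{p+p!} 1^{p+p!} ∉ L.
Contradiction. Therefore L is not regular.

0^{p+p!} 1^{p+p!}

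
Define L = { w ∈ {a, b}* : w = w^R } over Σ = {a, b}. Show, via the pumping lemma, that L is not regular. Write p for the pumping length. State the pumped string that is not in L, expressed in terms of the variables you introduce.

a^{p+k} b a^p

Suppose for contradiction that L is regular, and let p be the pumping length.
Take w = a^p b a^p, a palindrome of length 2p+1 ≥ p.
Write w = xyz as guaranteed by the lemma, with |xy| ≤ p and |y| ≥ 1.
Because |xy| ≤ p and w begins with p copies of a, we have y = a^k with 1 ≤ k ≤ p.
Pump with i = 2: xy^2z = a^{p+k} b a^p. Its reverse is a^p b a^{p+k}, which differs from xy^2z since k ≥ 1. So xy^2z is not a palindrome and xy^2z ∉ L.
Contradiction. Therefore L is not regular.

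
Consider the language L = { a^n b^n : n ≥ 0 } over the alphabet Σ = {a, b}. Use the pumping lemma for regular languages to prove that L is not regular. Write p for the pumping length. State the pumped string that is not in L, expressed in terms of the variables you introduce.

Assume L is regular. Let p be the pumping length given by the pumping lemma.
Let w = a^p b^p ∈ L; note |w| = 2p ≥ p.
The pumping lemma gives a decomposition w = xyz where |xy| ≤ p and |y| ≥ 1.
Because |xy| ≤ p and w begins with p copies of a, we have y = a^k with 1 ≤ k ≤ p.
Pump with i = 2: xy^2z = a^{p+k} b^p. For this to lie in L we would need p = p+k, which forces k = 0. But k ≥ 1, so xy^2z ∉ L.
This contradicts the pumping lemma, so L is not regular.

a^{p+k} b^p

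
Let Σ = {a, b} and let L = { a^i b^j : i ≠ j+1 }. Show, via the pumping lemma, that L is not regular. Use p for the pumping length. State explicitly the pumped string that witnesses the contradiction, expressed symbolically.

a^{p+p!} b^{p+p!-1}

Toward a contradiction, assume L is regular with pumping length p.
Choose w = a^p b^{p+p!-1}. Since p ≠ (p+p!-1)+1 = p+p!, w ∈ L; and |w| ≥ p.
By the pumping lemma, w = xyz with |xy| ≤ p and y is nonempty.
The first p characters of w are a's, so xy (and hence y) consists only of a's. Write y = a^k, 1 ≤ k ≤ p.
Since 1 ≤ k ≤ p, k divides p!; set t = 1 + p!/k. Then xy^t z has p + (p!/k)·k = p + p! copies of a. Now the a-count is p+p! and (b-count)+1 = (p+p!-1)+1 = p+p!, so i ≠ j+1 fails. So xy^t z = a^{p+p!} b^{p+p!-1} ∉ L.
This is a contradiction; hence L is not regular.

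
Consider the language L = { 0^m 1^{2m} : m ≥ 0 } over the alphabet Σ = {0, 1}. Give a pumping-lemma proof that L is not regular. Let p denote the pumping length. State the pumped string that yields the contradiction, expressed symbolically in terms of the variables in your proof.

Assume L is regular; let p be its pumping constant.
Let w = 0^p 1^{2p} ∈ L; note |w| = 3p ≥ p.
The pumping lemma gives a decomposition w = xyz where |xy| ≤ p and |y| > 0.
Because |xy| ≤ p and w begins with p copies of 0, we have y = 0^k with 1 ≤ k ≤ p.
Pump with i = 2: xy^2z = 0^{p+k} 1^{2p}. For this to lie in L we would need 2p = 2(p+k), which forces k = 0. But k ≥ 1, so xy^2z ∉ L.
Contradiction. Therefore L is not regular.

0^{p+k} 1^{2p}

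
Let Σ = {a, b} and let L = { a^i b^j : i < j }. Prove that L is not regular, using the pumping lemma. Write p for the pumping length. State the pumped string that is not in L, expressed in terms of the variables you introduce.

a^{p+k} b^{p+1}

Assume L is regular. Let p be the pumping length given by the pumping lemma.
Choose w = a^p b^{p+1} ∈ L, with |w| = 2p+1 ≥ p.
By the pumping lemma, w = xyz with |xy| ≤ p and |y| > 0.
Because |xy| ≤ p and w begins with p copies of a, we have y = a^k with 1 ≤ k ≤ p.
Consider xy^2z = a^{p+k} b^{p+1}. Since k ≥ 1, the a-count p+k is at least p+1, so i < j fails; thus xy^2z ∉ L.
Contradiction. Therefore L is not regular.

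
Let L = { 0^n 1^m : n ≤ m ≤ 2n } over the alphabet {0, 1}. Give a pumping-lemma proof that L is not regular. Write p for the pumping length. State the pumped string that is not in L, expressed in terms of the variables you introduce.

0^{p+k} 1^p

Toward a contradiction, assume L is regular with pumping length p.
Take w = 0^p 1^p ∈ L (since p ≤ p ≤ 2p), with |w| = 2p ≥ p.
Write w = xyz as guaranteed by the lemma, with |xy| ≤ p and |y| > 0.
The first p characters of w are 0's, so xy (and hence y) consists only of 0's. Write y = 0^k, 1 ≤ k ≤ p.
Pump with i = 2: xy^2z = 0^{p+k} 1^p. Now n = p+k > p = m, so the condition n ≤ m fails. Thus xy^2z ∉ L.
Contradiction. Therefore L is not regular.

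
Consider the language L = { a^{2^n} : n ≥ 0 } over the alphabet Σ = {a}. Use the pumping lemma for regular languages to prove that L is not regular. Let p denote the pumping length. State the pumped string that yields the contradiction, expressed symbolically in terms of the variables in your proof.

a^{2^p+k}

Assume L is regular; let p be its pumping constant.
Take w = a^{2^p} ∈ L with |w| = 2^p ≥ p.
The pumping lemma gives a decomposition w = xyz where |xy| ≤ p and |y| > 0.
Then y = a^k for some k with 1 ≤ k ≤ p.
Pump with i = 2: xy^2z = a^{2^p+k}. Since 1 ≤ k ≤ p < 2^p, we have 2^p < 2^p+k < 2^{p+1}, so 2^p+k is not a power of 2. So xy^2z ∉ L.
Contradiction. Therefore L is not regular.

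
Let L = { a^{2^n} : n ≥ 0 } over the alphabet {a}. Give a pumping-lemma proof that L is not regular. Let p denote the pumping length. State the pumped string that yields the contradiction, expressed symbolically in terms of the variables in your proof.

Toward a contradiction, assume L is regular with pumping length p.
Take w = a^{2^p} ∈ L with |w| = 2^p ≥ p.
The pumping lemma gives a decomposition w = xyz where |xy| ≤ p and |y| ≥ 1.
Then y = a^k for some k with 1 ≤ k ≤ p.
Pump with i = 2: xy^2z = a^{2^p+k}. Since 1 ≤ k ≤ p < 2^p, we have 2^p < 2^p+k < 2^{p+1}, so 2^p+k is not a power of 2. So xy^2z ∉ L.
This is a contradiction; hence L is not regular.

a^{2^p+k}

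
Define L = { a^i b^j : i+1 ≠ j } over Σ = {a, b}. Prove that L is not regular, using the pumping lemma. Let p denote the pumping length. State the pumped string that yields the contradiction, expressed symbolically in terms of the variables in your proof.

Toward a contradiction, assume L is regular with pumping length p.
Choose w = a^p b^{p+p!+1}. Since p ≠ (p+p!+1)-1 = p+p!, w ∈ L; and |w| ≥ p.
Write w = xyz as guaranteed by the lemma, with |xy| ≤ p and |y| ≥ 1.
The first p characters of w are a's, so xy (and hence y) consists only of a's. Write y = a^k, 1 ≤ k ≤ p.
Since 1 ≤ k ≤ p, k divides p!; set t = 1 + p!/k. Then xy^t z has p + (p!/k)·k = p + p! copies of a. Now the a-count is p+p! and (b-count)-1 = (p+p!+1)-1 = p+p!, so i+1 ≠ j fails. So xy^t z = a^{p+p!} b^{p+p!+1} ∉ L.
Contradiction. Therefore L is not regular.

a^{p+p!} b^{p+p!+1}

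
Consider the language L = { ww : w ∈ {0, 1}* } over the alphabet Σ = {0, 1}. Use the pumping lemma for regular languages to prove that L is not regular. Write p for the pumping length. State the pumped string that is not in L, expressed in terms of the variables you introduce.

0^{p+k} 1^p 0^p 1^p

Suppose for contradiction that L is regular, and let p be the pumping length.
Take w = 0^p 1^p 0^p 1^p = uu where u = 0^p1^p; then w ∈ L and |w| = 4p ≥ p.
The pumping lemma gives a decomposition w = xyz where |xy| ≤ p and |y| ≥ 1.
Because |xy| ≤ p and w begins with p copies of 0, we have y = 0^k with 1 ≤ k ≤ p.
Pump with i = 2: xy^2z = 0^{p+k} 1^p 0^p 1^p, of length 4p+k. Suppose this equals vv. The string starts with 0 and ends with 1, so v does too; thus the boundary between the two copies of v is a 1→0 transition. There is exactly one such transition, at position 2p+k, so |v| = 2p+k and |vv| = 4p+2k ≠ 4p+k since k ≥ 1. So xy^2z ∉ L.
This contradicts the pumping lemma, so L is not regular.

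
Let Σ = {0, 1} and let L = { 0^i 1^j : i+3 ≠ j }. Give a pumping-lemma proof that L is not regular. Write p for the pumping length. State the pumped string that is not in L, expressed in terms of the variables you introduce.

Assume L is regular. Let p be the pumping length given by the pumping lemma.
Choose w = 0^p 1^{p+p!+3}. Since p ≠ (p+p!+3)-3 = p+p!, w ∈ L; and |w| ≥ p.
Write w = xyz as guaranteed by the lemma, with |xy| ≤ p and |y| > 0.
The first p characters of w are 0's, so xy (and hence y) consists only of 0's. Write y = 0^k, 1 ≤ k ≤ p.
Since 1 ≤ k ≤ p, k divides p!; set t = 1 + p!/k. Then xy^t z has p + (p!/k)·k = p + p! copies of 0. Now the 0-count is p+p! and (1-count)-3 = (p+p!+3)-3 = p+p!, so i+3 ≠ j fails. So xy^t z = 0^{p+p!} 1^{p+p!+3} ∉ L.
This is a contradiction; hence L is not regular.

0^{p+p!} 1^{p+p!+3}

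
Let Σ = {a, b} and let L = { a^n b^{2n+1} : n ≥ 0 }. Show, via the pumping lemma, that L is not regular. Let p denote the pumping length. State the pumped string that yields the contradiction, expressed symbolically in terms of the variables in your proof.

a^{p+k} b^{2p+1}

Suppose for contradiction that L is regular, and let p be the pumping length.
Choose w = a^p b^{2p+1}, which is in L with |w| = 3p+1 ≥ p.
By the pumping lemma, w = xyz with |xy| ≤ p and y is nonempty.
Since the first p symbols of w are all a's and |xy| ≤ p, y lies entirely in the leading a-block: y = a^k for some k with 1 ≤ k ≤ p.
Pump with i = 2: xy^2z = a^{p+k} b^{2p+1}. For this to lie in L we would need 2p+1 = 2(p+k)+1, which forces k = 0. But k ≥ 1, so xy^2z ∉ L.
This is a contradiction; hence L is not regular.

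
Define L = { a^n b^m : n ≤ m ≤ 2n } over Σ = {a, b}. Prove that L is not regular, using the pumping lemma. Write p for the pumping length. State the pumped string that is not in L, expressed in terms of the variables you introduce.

Suppose for contradiction that L is regular, and let p be the pumping length.
Take w = a^p b^p ∈ L (since p ≤ p ≤ 2p), with |w| = 2p ≥ p.
By the pumping lemma, w = xyz with |xy| ≤ p and y is nonempty.
The first p characters of w are a's, so xy (and hence y) consists only of a's. Write y = a^k, 1 ≤ k ≤ p.
Pump with i = 2: xy^2z = a^{p+k} b^p. Now n = p+k > p = m, so the condition n ≤ m fails. Thus xy^2z ∉ L.
This contradicts the pumping lemma, so L is not regular.

a^{p+k} b^p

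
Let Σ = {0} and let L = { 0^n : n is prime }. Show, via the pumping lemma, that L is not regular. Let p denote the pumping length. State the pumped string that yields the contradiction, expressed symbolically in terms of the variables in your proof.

0^{q(1+k)}

Assume L is regular. Let p be the pumping length given by the pumping lemma.
Let q be a prime with q ≥ p+2 (infinitely many primes exist), and take w = 0^q ∈ L with |w| = q ≥ p.
By the pumping lemma, w = xyz with |xy| ≤ p and y is nonempty.
Then y = 0^k for some k with 1 ≤ k ≤ p.
Since 1 ≤ k ≤ p, |xz| = q-k. Pump with i = q+1: |xy^{q+1}z| = (q-k)+(q+1)k = q+qk = q(1+k), which is composite (both factors ≥ 2). So xy^{q+1}z = 0^{q(1+k)} ∉ L.
Contradiction. Therefore L is not regular.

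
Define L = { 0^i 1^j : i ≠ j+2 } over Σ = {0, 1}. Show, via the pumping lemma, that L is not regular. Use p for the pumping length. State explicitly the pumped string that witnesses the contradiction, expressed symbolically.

0^{p+p!} 1^{p+p!-2}

Assume L is regular. Let p be the pumping length given by the pumping lemma.
Choose w = 0^p 1^{p+p!-2}. Since p ≠ (p+p!-2)+2 = p+p!, w ∈ L; and |w| ≥ p.
The pumping lemma gives a decomposition w = xyz where |xy| ≤ p and |y| ≥ 1.
The first p characters of w are 0's, so xy (and hence y) consists only of 0's. Write y = 0^k, 1 ≤ k ≤ p.
Since 1 ≤ k ≤ p, k divides p!; set t = 1 + p!/k. Then xy^t z has p + (p!/k)·k = p + p! copies of 0. Now the 0-count is p+p! and (1-count)+2 = (p+p!-2)+2 = p+p!, so i ≠ j+2 fails. So xy^t z = 0^{p+p!} 1^{p+p!-2} ∉ L.
This is a contradiction; hence L is not regular.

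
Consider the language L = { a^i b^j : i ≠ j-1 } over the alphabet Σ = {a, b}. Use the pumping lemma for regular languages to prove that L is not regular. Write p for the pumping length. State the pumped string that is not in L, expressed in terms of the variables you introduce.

a^{p+p!} b^{p+p!+1}

Suppose for contradiction that L is regular, and let p be the pumping length.
Choose w = a^p b^{p+p!+1}. Since p ≠ (p+p!+1)-1 = p+p!, w ∈ L; and |w| ≥ p.
Write w = xyz as guaranteed by the lemma, with |xy| ≤ p and y is nonempty.
Since the first p symbols of w are all a's and |xy| ≤ p, y lies entirely in the leading a-block: y = a^k for some k with 1 ≤ k ≤ p.
Since 1 ≤ k ≤ p, k divides p!; set t = 1 + p!/k. Then xy^t z has p + (p!/k)·k = p + p! copies of a. Now the a-count is p+p! and (b-count)-1 = (p+p!+1)-1 = p+p!, so i ≠ j-1 fails. So xy^t z = a^{p+p!} b^{p+p!+1} ∉ L.
This contradicts the pumping lemma, so L is not regular.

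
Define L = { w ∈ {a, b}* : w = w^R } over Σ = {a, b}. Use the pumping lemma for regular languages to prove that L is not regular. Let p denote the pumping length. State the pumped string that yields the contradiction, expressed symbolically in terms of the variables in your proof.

a^{p+k} b a^p

Assume L is regular; let p be its pumping constant.
Take w = a^p b a^p, a palindrome of length 2p+1 ≥ p.
By the pumping lemma, w = xyz with |xy| ≤ p and y is nonempty.
Since the first p symbols of w are all a's and |xy| ≤ p, y lies entirely in the leading a-block: y = a^k for some k with 1 ≤ k ≤ p.
Pump with i = 2: xy^2z = a^{p+k} b a^p. Its reverse is a^p b a^{p+k}, which differs from xy^2z since k ≥ 1. So xy^2z is not a palindrome and xy^2z ∉ L.
This contradicts the pumping lemma, so L is not regular.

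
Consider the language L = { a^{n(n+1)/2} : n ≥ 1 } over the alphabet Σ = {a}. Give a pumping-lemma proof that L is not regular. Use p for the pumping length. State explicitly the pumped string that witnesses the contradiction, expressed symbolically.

Toward a contradiction, assume L is regular with pumping length p.
Take w = a^{p(p+1)/2} ∈ L with |w| = p(p+1)/2 ≥ p.
Write w = xyz as guaranteed by the lemma, with |xy| ≤ p and |y| ≥ 1.
Then y = a^k for some k with 1 ≤ k ≤ p.
Pump with i = 2: xy^2z = a^{p(p+1)/2+k}. Since 1 ≤ k ≤ p, p(p+1)/2 < p(p+1)/2+k ≤ p(p+1)/2+p < (p+1)(p+2)/2, so p(p+1)/2+k is strictly between consecutive triangular numbers. So xy^2z ∉ L.
Contradiction. Therefore L is not regular.

a^{p(p+1)/2+k}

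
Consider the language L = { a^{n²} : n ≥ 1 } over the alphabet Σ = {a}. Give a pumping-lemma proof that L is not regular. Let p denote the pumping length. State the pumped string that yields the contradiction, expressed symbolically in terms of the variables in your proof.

a^{p²+k}

Assume L is regular; let p be its pumping constant.
Take w = a^{p²} ∈ L with |w| = p² ≥ p.
By the pumping lemma, w = xyz with |xy| ≤ p and |y| ≥ 1.
Then y = a^k for some k with 1 ≤ k ≤ p.
Pump with i = 2: xy^2z = a^{p²+k}. Since 1 ≤ k ≤ p, p² < p²+k ≤ p²+p < (p+1)², so p²+k lies strictly between consecutive squares and is not a perfect square. So xy^2z ∉ L.
This is a contradiction; hence L is not regular.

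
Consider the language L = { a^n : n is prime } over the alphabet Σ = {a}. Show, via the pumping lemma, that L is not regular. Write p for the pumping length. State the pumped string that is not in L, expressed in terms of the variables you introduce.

a^{q(1+k)}

Suppose for contradiction that L is regular, and let p be the pumping length.
Let q be a prime with q ≥ p+2 (infinitely many primes exist), and take w = a^q ∈ L with |w| = q ≥ p.
By the pumping lemma, w = xyz with |xy| ≤ p and |y| ≥ 1.
Then y = a^k for some k with 1 ≤ k ≤ p.
Since 1 ≤ k ≤ p, |xz| = q-k. Pump with i = q+1: |xy^{q+1}z| = (q-k)+(q+1)k = q+qk = q(1+k), which is composite (both factors ≥ 2). So xy^{q+1}z = a^{q(1+k)} ∉ L.
This contradicts the pumping lemma, so L is not regular.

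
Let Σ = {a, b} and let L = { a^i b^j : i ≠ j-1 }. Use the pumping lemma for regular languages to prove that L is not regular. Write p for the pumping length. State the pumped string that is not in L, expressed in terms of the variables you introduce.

a^{p+p!} b^{p+p!+1}

Assume L is regular; let p be its pumping constant.
Choose w = a^p b^{p+p!+1}. Since p ≠ (p+p!+1)-1 = p+p!, w ∈ L; and |w| ≥ p.
By the pumping lemma, w = xyz with |xy| ≤ p and |y| ≥ 1.
The first p characters of w are a's, so xy (and hence y) consists only of a's. Write y = a^k, 1 ≤ k ≤ p.
Since 1 ≤ k ≤ p, k divides p!; set t = 1 + p!/k. Then xy^t z has p + (p!/k)·k = p + p! copies of a. Now the a-count is p+p! and (b-count)-1 = (p+p!+1)-1 = p+p!, so i ≠ j-1 fails. So xy^t z = a^{p+p!} b^{p+p!+1} ∉ L.
This is a contradiction; hence L is not regular.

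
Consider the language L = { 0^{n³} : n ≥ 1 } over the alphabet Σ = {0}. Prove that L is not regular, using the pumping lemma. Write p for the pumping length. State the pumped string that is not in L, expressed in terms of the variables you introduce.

Assume L is regular. Let p be the pumping length given by the pumping lemma.
Take w = 0^{p³} ∈ L with |w| = p³ ≥ p.
By the pumping lemma, w = xyz with |xy| ≤ p and |y| ≥ 1.
Then y = 0^k for some k with 1 ≤ k ≤ p.
Pump with i = 2: xy^2z = 0^{p³+k}. Since 1 ≤ k ≤ p, p³ < p³+k ≤ p³+p < p³+3p²+3p+1 = (p+1)³, so p³+k is not a perfect cube. So xy^2z ∉ L.
This contradicts the pumping lemma, so L is not regular.

0^{p³+k}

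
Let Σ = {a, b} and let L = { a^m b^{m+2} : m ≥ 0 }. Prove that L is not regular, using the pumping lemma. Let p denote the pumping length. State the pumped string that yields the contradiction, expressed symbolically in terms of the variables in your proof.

Assume L is regular; let p be its pumping constant.
Choose w = a^p b^{p+2}, which is in L with |w| = 2p+2 ≥ p.
The pumping lemma gives a decomposition w = xyz where |xy| ≤ p and |y| > 0.
Since the first p symbols of w are all a's and |xy| ≤ p, y lies entirely in the leading a-block: y = a^k for some k with 1 ≤ k ≤ p.
Pump with i = 2: xy^2z = a^{p+k} b^{p+2}. For this to lie in L we would need p+2 = (p+k)+2, which forces k = 0. But k ≥ 1, so xy^2z ∉ L.
This is a contradiction; hence L is not regular.

a^{p+k} b^{p+2}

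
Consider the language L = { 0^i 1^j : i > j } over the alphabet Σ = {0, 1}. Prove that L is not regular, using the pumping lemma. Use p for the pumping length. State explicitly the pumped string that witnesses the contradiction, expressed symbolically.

0^{p+1-k} 1^p

Suppose for contradiction that L is regular, and let p be the pumping length.
Choose w = 0^{p+1} 1^p ∈ L, with |w| = 2p+1 ≥ p.
The pumping lemma gives a decomposition w = xyz where |xy| ≤ p and |y| > 0.
Because |xy| ≤ p and w begins with p copies of 0, we have y = 0^k with 1 ≤ k ≤ p.
Consider xy^0z = xz = 0^{p+1-k} 1^p. Since k ≥ 1, the 0-count p+1-k is at most p, so i > j fails; thus xz ∉ L.
This is a contradiction; hence L is not regular.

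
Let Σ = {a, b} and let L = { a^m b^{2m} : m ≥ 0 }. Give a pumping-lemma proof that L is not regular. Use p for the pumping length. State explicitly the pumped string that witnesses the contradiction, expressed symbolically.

Toward a contradiction, assume L is regular with pumping length p.
Take w = a^p b^{2p}. Then w ∈ L and |w| = 3p ≥ p.
The pumping lemma gives a decomposition w = xyz where |xy| ≤ p and y is nonempty.
Since the first p symbols of w are all a's and |xy| ≤ p, y lies entirely in the leading a-block: y = a^k for some k with 1 ≤ k ≤ p.
Pump with i = 2: xy^2z = a^{p+k} b^{2p}. For this to lie in L we would need 2p = 2(p+k), which forces k = 0. But k ≥ 1, so xy^2z ∉ L.
Contradiction. Therefore L is not regular.

a^{p+k} b^{2p}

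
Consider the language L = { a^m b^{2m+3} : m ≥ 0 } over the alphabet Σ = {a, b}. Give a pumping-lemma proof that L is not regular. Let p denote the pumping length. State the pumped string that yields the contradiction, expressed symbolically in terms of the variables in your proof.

Assume L is regular. Let p be the pumping length given by the pumping lemma.
Take w = a^p b^{2p+3}. Then w ∈ L and |w| = 3p+3 ≥ p.
The pumping lemma gives a decomposition w = xyz where |xy| ≤ p and |y| ≥ 1.
Since the first p symbols of w are all a's and |xy| ≤ p, y lies entirely in the leading a-block: y = a^k for some k with 1 ≤ k ≤ p.
Pump with i = 2: xy^2z = a^{p+k} b^{2p+3}. For this to lie in L we would need 2p+3 = 2(p+k)+3, which forces k = 0. But k ≥ 1, so xy^2z ∉ L.
This contradicts the pumping lemma, so L is not regular.

a^{p+k} b^{2p+3}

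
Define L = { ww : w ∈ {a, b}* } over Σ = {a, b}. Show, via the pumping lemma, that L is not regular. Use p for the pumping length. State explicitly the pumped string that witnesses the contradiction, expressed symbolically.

Toward a contradiction, assume L is regular with pumping length p.
Take w = a^p b^p a^p b^p = uu where u = a^pb^p; then w ∈ L and |w| = 4p ≥ p.
By the pumping lemma, w = xyz with |xy| ≤ p and |y| ≥ 1.
Because |xy| ≤ p and w begins with p copies of a, we have y = a^k with 1 ≤ k ≤ p.
Pump with i = 2: xy^2z = a^{p+k} b^p a^p b^p, of length 4p+k. Suppose this equals vv. The string starts with a and ends with b, so v does too; thus the boundary between the two copies of v is a b→a transition. There is exactly one such transition, at position 2p+k, so |v| = 2p+k and |vv| = 4p+2k ≠ 4p+k since k ≥ 1. So xy^2z ∉ L.
This contradicts the pumping lemma, so L is not regular.

a^{p+k} b^p a^p b^p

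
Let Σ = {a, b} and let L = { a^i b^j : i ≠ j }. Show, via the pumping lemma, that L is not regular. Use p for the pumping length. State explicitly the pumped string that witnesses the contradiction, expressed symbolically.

Toward a contradiction, assume L is regular with pumping length p.
Choose w = a^p b^{p+p!}. Since p ≠ p+p!, w ∈ L; and |w| ≥ p.
By the pumping lemma, w = xyz with |xy| ≤ p and y is nonempty.
Since the first p symbols of w are all a's and |xy| ≤ p, y lies entirely in the leading a-block: y = a^k for some k with 1 ≤ k ≤ p.
Since 1 ≤ k ≤ p, k divides p!; set t = 1 + p!/k. Then xy^t z has p + (p!/k)·k = p + p! copies of a. Now the a-count equals the b-count, so i ≠ j fails. So xy^t z = a^{p+p!} b^{p+p!} ∉ L.
This is a contradiction; hence L is not regular.

a^{p+p!} b^{p+p!}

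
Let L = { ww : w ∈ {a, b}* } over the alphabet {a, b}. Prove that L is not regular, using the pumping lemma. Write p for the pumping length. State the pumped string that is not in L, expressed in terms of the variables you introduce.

a^{p+k} b^p a^p b^p

Assume L is regular; let p be its pumping constant.
Take w = a^p b^p a^p b^p = uu where u = a^pb^p; then w ∈ L and |w| = 4p ≥ p.
By the pumping lemma, w = xyz with |xy| ≤ p and |y| > 0.
Since the first p symbols of w are all a's and |xy| ≤ p, y lies entirely in the leading a-block: y = a^k for some k with 1 ≤ k ≤ p.
Pump with i = 2: xy^2z = a^{p+k} b^p a^p b^p, of length 4p+k. Suppose this equals vv. The string starts with a and ends with b, so v does too; thus the boundary between the two copies of v is a b→a transition. There is exactly one such transition, at position 2p+k, so |v| = 2p+k and |vv| = 4p+2k ≠ 4p+k since k ≥ 1. So xy^2z ∉ L.
Contradiction. Therefore L is not regular.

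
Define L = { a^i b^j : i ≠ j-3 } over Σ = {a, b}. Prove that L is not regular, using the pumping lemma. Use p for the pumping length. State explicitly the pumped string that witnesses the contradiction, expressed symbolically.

Assume L is regular; let p be its pumping constant.
Choose w = a^p b^{p+p!+3}. Since p ≠ (p+p!+3)-3 = p+p!, w ∈ L; and |w| ≥ p.
Write w = xyz as guaranteed by the lemma, with |xy| ≤ p and y is nonempty.
The first p characters of w are a's, so xy (and hence y) consists only of a's. Write y = a^k, 1 ≤ k ≤ p.
Since 1 ≤ k ≤ p, k divides p!; set t = 1 + p!/k. Then xy^t z has p + (p!/k)·k = p + p! copies of a. Now the a-count is p+p! and (b-count)-3 = (p+p!+3)-3 = p+p!, so i ≠ j-3 fails. So xy^t z = a^{p+p!} b^{p+p!+3} ∉ L.
This is a contradiction; hence L is not regular.

a^{p+p!} b^{p+p!+3}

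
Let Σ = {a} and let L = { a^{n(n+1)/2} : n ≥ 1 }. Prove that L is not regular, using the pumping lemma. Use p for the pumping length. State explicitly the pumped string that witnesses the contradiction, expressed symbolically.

a^{p(p+1)/2+k}

Assume L is regular; let p be its pumping constant.
Take w = a^{p(p+1)/2} ∈ L with |w| = p(p+1)/2 ≥ p.
By the pumping lemma, w = xyz with |xy| ≤ p and |y| > 0.
Then y = a^k for some k with 1 ≤ k ≤ p.
Pump with i = 2: xy^2z = a^{p(p+1)/2+k}. Since 1 ≤ k ≤ p, p(p+1)/2 < p(p+1)/2+k ≤ p(p+1)/2+p < (p+1)(p+2)/2, so p(p+1)/2+k is strictly between consecutive triangular numbers. So xy^2z ∉ L.
Contradiction. Therefore L is not regular.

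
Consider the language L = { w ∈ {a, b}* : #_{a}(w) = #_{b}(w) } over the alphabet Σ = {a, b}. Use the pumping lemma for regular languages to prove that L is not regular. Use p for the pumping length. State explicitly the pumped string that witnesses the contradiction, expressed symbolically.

a^{p+k} b^p

Assume L is regular. Let p be the pumping length given by the pumping lemma.
Choose w = a^p b^p ∈ L with |w| = 2p ≥ p.
The pumping lemma gives a decomposition w = xyz where |xy| ≤ p and y is nonempty.
The first p characters of w are a's, so xy (and hence y) consists only of a's. Write y = a^k, 1 ≤ k ≤ p.
Pump with i = 2: xy^2z = a^{p+k} b^p has p+k occurrences of a but only p of b. Since k ≥ 1 the counts differ, so xy^2z ∉ L.
This is a contradiction; hence L is not regular.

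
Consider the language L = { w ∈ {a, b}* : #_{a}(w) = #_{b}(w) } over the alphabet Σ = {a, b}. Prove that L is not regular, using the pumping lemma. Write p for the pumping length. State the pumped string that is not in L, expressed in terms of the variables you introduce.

a^{p+k} b^p

Suppose for contradiction that L is regular, and let p be the pumping length.
Choose w = a^p b^p ∈ L with |w| = 2p ≥ p.
By the pumping lemma, w = xyz with |xy| ≤ p and |y| ≥ 1.
The first p characters of w are a's, so xy (and hence y) consists only of a's. Write y = a^k, 1 ≤ k ≤ p.
Pump with i = 2: xy^2z = a^{p+k} b^p has p+k occurrences of a but only p of b. Since k ≥ 1 the counts differ, so xy^2z ∉ L.
Contradiction. Therefore L is not regular.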